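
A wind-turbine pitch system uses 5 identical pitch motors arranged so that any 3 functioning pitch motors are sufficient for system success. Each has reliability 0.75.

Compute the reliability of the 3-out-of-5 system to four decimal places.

0.8965

R = Σ_{i=3}^{5} C(5,i) p^i (1−p)^{5−i} with p = 0.75
C(5,3)·0.75^3·0.25^2 = 0.263672
C(5,4)·0.75^4·0.25^1 = 0.395508
C(5,5)·0.75^5·0.25^0 = 0.237305
Sum = 0.8965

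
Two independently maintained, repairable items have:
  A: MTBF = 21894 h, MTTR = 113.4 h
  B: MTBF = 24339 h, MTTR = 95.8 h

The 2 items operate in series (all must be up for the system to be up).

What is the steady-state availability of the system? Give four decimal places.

A(A) = MTBF/(MTBF+MTTR) = 21894/(21894+113.4) = 0.994847
A(B) = MTBF/(MTBF+MTTR) = 24339/(24339+95.8) = 0.996079
Series availability: 0.994847 × 0.996079 = 0.9909

0.9909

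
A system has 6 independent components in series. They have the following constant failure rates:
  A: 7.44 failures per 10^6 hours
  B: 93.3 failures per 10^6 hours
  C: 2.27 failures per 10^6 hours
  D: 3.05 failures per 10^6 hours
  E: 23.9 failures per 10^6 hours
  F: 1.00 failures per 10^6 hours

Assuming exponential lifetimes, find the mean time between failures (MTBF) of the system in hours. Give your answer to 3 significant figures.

Series of exponential components: λ_sys = Σ λ_i
λ_sys = 0.00000744 + 0.0000933 + 0.00000227 + 0.00000305 + 0.0000239 + 0.00000100 = 1.3096e-04 /h
MTBF = 1 / λ_sys = 7640 h

7640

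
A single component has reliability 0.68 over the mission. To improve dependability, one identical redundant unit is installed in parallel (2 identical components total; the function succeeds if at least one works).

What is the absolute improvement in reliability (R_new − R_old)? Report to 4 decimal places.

R_before = 0.68
R_after = 1 − (1 − 0.68)^2 = 0.8976
ΔR = 0.8976 − 0.68 = 0.2176

0.2176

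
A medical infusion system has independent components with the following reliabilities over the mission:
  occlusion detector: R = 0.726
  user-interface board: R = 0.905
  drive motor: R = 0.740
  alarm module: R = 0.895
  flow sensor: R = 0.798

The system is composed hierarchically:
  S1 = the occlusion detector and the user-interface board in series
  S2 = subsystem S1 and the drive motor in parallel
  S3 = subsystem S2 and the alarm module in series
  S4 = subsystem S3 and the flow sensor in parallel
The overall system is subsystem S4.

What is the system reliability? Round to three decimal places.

0.963

Series (occlusion detector and user-interface board): 0.72600 × 0.90500 = 0.65703
Parallel ([0.65703] and drive motor): 1 − (1 − 0.65703)(1 − 0.74000) = 0.91083
Series ([0.91083] and alarm module): 0.91083 × 0.89500 = 0.81519
Parallel ([0.81519] and flow sensor): 1 − (1 − 0.81519)(1 − 0.79800) = 0.963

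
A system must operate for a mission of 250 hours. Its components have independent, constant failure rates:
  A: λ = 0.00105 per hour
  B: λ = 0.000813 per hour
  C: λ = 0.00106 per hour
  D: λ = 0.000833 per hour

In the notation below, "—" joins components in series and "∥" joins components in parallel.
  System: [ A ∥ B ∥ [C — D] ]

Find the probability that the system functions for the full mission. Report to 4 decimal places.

0.9840

R(A) = exp(−0.00105 × 250) = 0.769126
R(B) = exp(−0.000813 × 250) = 0.816074
R(C) = exp(−0.00106 × 250) = 0.767206
R(D) = exp(−0.000833 × 250) = 0.812004
Series (C and D): 0.767206 × 0.812004 = 0.622974
Parallel (A, B, and [0.622974]): 1 − (1 − 0.769126)(1 − 0.816074)(1 − 0.622974) = 0.9840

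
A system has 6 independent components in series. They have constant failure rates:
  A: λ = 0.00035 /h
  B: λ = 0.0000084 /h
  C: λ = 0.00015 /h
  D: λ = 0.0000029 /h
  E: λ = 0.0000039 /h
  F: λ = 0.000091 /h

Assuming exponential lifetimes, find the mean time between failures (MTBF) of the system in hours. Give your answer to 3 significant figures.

1650

Series of exponential components: λ_sys = Σ λ_i
λ_sys = 0.00035 + 0.0000084 + 0.00015 + 0.0000029 + 0.0000039 + 0.000091 = 6.0620e-04 /h
MTBF = 1 / λ_sys = 1650 h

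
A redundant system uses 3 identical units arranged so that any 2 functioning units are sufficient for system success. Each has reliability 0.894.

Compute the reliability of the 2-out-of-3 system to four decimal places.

R = Σ_{i=2}^{3} C(3,i) p^i (1−p)^{3−i} with p = 0.894
C(3,2)·0.894^2·0.106^1 = 0.254157
C(3,3)·0.894^3·0.106^0 = 0.714517
Sum = 0.9687

0.9687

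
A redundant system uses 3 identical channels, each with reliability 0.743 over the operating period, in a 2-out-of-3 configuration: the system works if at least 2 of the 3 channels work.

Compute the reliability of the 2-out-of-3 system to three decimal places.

0.836

R = Σ_{i=2}^{3} C(3,i) p^i (1−p)^{3−i} with p = 0.743
C(3,2)·0.743^2·0.257^1 = 0.42563
C(3,3)·0.743^3·0.257^0 = 0.41017
Sum = 0.836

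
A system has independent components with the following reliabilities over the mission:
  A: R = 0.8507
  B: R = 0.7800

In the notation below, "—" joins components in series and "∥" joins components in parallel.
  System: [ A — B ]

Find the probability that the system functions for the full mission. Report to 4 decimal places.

Series (A and B): 0.850700 × 0.780000 = 0.6635

0.6635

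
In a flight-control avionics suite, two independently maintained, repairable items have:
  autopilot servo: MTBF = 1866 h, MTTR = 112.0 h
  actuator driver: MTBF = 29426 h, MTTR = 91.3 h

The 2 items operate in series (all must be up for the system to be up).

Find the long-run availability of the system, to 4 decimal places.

A(autopilot servo) = MTBF/(MTBF+MTTR) = 1866/(1866+112.0) = 0.943377
A(actuator driver) = MTBF/(MTBF+MTTR) = 29426/(29426+91.3) = 0.996907
Series availability: 0.943377 × 0.996907 = 0.9405

0.9405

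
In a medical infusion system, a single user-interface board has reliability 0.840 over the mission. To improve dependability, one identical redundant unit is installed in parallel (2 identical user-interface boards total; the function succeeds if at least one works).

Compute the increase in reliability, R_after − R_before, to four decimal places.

R_before = 0.840
R_after = 1 − (1 − 0.840)^2 = 0.9744
ΔR = 0.9744 − 0.840 = 0.1344

0.1344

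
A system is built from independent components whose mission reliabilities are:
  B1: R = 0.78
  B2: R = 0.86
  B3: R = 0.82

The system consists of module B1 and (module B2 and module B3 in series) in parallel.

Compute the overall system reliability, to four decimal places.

Series (B2 and B3): 0.860000 × 0.820000 = 0.705200
Parallel (B1 and [0.705200]): 1 − (1 − 0.780000)(1 − 0.705200) = 0.9351

0.9351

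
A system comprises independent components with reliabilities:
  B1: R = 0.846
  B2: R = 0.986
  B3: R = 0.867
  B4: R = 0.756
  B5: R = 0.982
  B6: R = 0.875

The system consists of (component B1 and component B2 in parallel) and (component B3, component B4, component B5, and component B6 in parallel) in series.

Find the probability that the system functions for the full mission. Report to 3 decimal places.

0.998

Parallel (B1 and B2): 1 − (1 − 0.84600)(1 − 0.98600) = 0.99784
Parallel (B3, B4, B5, and B6): 1 − (1 − 0.86700)(1 − 0.75600)(1 − 0.98200)(1 − 0.87500) = 0.99993
Series ([0.99784] and [0.99993]): 0.99784 × 0.99993 = 0.998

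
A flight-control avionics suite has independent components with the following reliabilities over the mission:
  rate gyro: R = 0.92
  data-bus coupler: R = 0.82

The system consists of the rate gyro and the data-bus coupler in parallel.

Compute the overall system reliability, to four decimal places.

0.9856

Parallel (rate gyro and data-bus coupler): 1 − (1 − 0.920000)(1 − 0.820000) = 0.9856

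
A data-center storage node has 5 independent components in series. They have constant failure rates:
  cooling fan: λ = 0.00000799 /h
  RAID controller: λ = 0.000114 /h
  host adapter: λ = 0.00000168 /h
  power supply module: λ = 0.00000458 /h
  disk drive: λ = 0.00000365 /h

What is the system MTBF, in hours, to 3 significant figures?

Series of exponential components: λ_sys = Σ λ_i
λ_sys = 0.00000799 + 0.000114 + 0.00000168 + 0.00000458 + 0.00000365 = 1.3190e-04 /h
MTBF = 1 / λ_sys = 7580 h

7580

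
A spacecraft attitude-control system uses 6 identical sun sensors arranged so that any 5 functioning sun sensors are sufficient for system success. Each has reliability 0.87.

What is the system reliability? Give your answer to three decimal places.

R = Σ_{i=5}^{6} C(6,i) p^i (1−p)^{6−i} with p = 0.87
C(6,5)·0.87^5·0.13^1 = 0.38877
C(6,6)·0.87^6·0.13^0 = 0.43363
Sum = 0.822

0.822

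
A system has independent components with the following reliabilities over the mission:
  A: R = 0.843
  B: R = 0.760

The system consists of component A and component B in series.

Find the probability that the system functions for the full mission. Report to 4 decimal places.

0.6407

Series (A and B): 0.843000 × 0.760000 = 0.6407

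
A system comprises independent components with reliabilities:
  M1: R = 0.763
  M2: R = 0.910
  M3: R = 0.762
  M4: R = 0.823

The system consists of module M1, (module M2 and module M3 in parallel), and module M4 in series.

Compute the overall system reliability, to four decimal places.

Parallel (M2 and M3): 1 − (1 − 0.910000)(1 − 0.762000) = 0.978580
Series (M1, [0.978580], and M4): 0.763000 × 0.978580 × 0.823000 = 0.6145

0.6145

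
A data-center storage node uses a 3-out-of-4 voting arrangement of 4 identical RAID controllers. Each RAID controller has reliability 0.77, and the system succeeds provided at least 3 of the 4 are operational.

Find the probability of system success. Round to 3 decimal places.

R = Σ_{i=3}^{4} C(4,i) p^i (1−p)^{4−i} with p = 0.77
C(4,3)·0.77^3·0.23^1 = 0.42001
C(4,4)·0.77^4·0.23^0 = 0.35153
Sum = 0.772

0.772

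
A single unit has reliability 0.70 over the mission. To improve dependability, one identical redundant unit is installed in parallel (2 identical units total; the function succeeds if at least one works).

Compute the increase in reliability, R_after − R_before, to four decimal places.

0.2100

R_before = 0.70
R_after = 1 − (1 − 0.70)^2 = 0.9100
ΔR = 0.9100 − 0.70 = 0.2100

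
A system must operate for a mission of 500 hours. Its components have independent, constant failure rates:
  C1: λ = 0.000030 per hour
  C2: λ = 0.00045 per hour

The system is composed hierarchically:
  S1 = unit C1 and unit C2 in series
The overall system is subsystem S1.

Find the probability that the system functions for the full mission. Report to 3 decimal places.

0.787

R(C1) = exp(−0.000030 × 500) = 0.98511
R(C2) = exp(−0.00045 × 500) = 0.79852
Series (C1 and C2): 0.98511 × 0.79852 = 0.787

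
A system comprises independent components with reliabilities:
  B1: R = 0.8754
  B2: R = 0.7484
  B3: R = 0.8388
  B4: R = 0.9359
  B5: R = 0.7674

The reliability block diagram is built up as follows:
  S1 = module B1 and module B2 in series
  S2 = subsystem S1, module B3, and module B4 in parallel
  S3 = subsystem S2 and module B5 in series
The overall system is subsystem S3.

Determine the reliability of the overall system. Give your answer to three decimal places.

0.765

Series (B1 and B2): 0.87540 × 0.74840 = 0.65515
Parallel ([0.65515], B3, and B4): 1 − (1 − 0.65515)(1 − 0.83880)(1 − 0.93590) = 0.99644
Series ([0.99644] and B5): 0.99644 × 0.76740 = 0.765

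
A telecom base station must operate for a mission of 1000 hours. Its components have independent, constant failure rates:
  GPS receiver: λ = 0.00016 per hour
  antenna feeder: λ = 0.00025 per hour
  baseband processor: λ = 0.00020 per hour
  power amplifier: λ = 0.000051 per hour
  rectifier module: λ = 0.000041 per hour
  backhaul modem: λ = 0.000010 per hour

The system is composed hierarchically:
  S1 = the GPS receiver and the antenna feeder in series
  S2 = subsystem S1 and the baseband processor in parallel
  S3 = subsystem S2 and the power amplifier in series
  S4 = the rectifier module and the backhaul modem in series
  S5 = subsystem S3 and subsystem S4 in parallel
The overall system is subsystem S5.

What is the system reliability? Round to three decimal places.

0.995

R(GPS receiver) = exp(−0.00016 × 1000) = 0.85214
R(antenna feeder) = exp(−0.00025 × 1000) = 0.77880
R(baseband processor) = exp(−0.00020 × 1000) = 0.81873
R(power amplifier) = exp(−0.000051 × 1000) = 0.95028
R(rectifier module) = exp(−0.000041 × 1000) = 0.95983
R(backhaul modem) = exp(−0.000010 × 1000) = 0.99005
Series (GPS receiver and antenna feeder): 0.85214 × 0.77880 = 0.66365
Parallel ([0.66365] and baseband processor): 1 − (1 − 0.66365)(1 − 0.81873) = 0.93903
Series ([0.93903] and power amplifier): 0.93903 × 0.95028 = 0.89234
Series (rectifier module and backhaul modem): 0.95983 × 0.99005 = 0.95028
Parallel ([0.89234] and [0.95028]): 1 − (1 − 0.89234)(1 − 0.95028) = 0.995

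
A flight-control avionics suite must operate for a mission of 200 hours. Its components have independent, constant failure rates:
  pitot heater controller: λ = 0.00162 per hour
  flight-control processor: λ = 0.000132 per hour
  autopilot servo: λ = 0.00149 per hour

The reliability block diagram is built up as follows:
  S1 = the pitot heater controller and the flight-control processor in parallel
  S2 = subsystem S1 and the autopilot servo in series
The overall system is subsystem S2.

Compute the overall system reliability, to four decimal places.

0.7369

R(pitot heater controller) = exp(−0.00162 × 200) = 0.723250
R(flight-control processor) = exp(−0.000132 × 200) = 0.973945
R(autopilot servo) = exp(−0.00149 × 200) = 0.742301
Parallel (pitot heater controller and flight-control processor): 1 − (1 − 0.723250)(1 − 0.973945) = 0.992789
Series ([0.992789] and autopilot servo): 0.992789 × 0.742301 = 0.7369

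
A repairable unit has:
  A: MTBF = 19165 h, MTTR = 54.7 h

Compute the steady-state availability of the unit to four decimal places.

0.9972

A(A) = MTBF/(MTBF+MTTR) = 19165/(19165+54.7) = 0.9972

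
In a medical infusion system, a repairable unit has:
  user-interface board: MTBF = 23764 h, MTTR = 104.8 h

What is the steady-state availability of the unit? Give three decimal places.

0.996

A(user-interface board) = MTBF/(MTBF+MTTR) = 23764/(23764+104.8) = 0.996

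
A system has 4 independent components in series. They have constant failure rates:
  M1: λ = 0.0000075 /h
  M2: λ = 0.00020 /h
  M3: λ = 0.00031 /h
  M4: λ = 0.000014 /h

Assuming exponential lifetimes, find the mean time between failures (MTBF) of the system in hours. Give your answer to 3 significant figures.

Series of exponential components: λ_sys = Σ λ_i
λ_sys = 0.0000075 + 0.00020 + 0.00031 + 0.000014 = 5.3150e-04 /h
MTBF = 1 / λ_sys = 1880 h

1880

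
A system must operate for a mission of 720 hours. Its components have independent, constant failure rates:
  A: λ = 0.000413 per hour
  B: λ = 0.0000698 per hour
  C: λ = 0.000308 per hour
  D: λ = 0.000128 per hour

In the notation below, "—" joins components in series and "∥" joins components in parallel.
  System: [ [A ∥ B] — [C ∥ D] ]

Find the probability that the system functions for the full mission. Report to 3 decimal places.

R(A) = exp(−0.000413 × 720) = 0.74278
R(B) = exp(−0.0000698 × 720) = 0.95099
R(C) = exp(−0.000308 × 720) = 0.80111
R(D) = exp(−0.000128 × 720) = 0.91196
Parallel (A and B): 1 − (1 − 0.74278)(1 − 0.95099) = 0.98739
Parallel (C and D): 1 − (1 − 0.80111)(1 − 0.91196) = 0.98249
Series ([0.98739] and [0.98249]): 0.98739 × 0.98249 = 0.970

0.970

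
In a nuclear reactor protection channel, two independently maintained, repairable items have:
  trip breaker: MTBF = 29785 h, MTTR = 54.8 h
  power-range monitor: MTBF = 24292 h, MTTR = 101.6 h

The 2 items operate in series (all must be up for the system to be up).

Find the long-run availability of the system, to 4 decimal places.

0.9940

A(trip breaker) = MTBF/(MTBF+MTTR) = 29785/(29785+54.8) = 0.998164
A(power-range monitor) = MTBF/(MTBF+MTTR) = 24292/(24292+101.6) = 0.995835
Series availability: 0.998164 × 0.995835 = 0.9940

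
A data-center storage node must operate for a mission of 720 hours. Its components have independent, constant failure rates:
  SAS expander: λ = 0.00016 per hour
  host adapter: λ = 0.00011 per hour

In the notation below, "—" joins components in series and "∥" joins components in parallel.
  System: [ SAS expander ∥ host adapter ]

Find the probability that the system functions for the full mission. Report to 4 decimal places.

R(SAS expander) = exp(−0.00016 × 720) = 0.891188
R(host adapter) = exp(−0.00011 × 720) = 0.923855
Parallel (SAS expander and host adapter): 1 − (1 − 0.891188)(1 − 0.923855) = 0.9917

0.9917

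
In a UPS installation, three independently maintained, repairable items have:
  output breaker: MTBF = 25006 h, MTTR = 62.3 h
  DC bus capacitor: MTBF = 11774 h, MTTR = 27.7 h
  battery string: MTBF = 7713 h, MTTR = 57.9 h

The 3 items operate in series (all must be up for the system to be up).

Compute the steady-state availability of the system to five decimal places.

A(output breaker) = MTBF/(MTBF+MTTR) = 25006/(25006+62.3) = 0.997515
A(DC bus capacitor) = MTBF/(MTBF+MTTR) = 11774/(11774+27.7) = 0.997653
A(battery string) = MTBF/(MTBF+MTTR) = 7713/(7713+57.9) = 0.992549
Series availability: 0.997515 × 0.997653 × 0.992549 = 0.98776

0.98776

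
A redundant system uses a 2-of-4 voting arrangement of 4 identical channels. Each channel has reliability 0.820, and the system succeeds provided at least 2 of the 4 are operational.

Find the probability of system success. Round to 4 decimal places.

R = Σ_{i=2}^{4} C(4,i) p^i (1−p)^{4−i} with p = 0.820
C(4,2)·0.820^2·0.180^2 = 0.130715
C(4,3)·0.820^3·0.180^1 = 0.396985
C(4,4)·0.820^4·0.180^0 = 0.452122
Sum = 0.9798

0.9798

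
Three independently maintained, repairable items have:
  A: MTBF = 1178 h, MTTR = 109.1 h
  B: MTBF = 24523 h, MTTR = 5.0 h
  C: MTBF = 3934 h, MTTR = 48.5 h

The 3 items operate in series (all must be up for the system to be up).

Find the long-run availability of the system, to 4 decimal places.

A(A) = MTBF/(MTBF+MTTR) = 1178/(1178+109.1) = 0.915236
A(B) = MTBF/(MTBF+MTTR) = 24523/(24523+5.0) = 0.999796
A(C) = MTBF/(MTBF+MTTR) = 3934/(3934+48.5) = 0.987822
Series availability: 0.915236 × 0.999796 × 0.987822 = 0.9039

0.9039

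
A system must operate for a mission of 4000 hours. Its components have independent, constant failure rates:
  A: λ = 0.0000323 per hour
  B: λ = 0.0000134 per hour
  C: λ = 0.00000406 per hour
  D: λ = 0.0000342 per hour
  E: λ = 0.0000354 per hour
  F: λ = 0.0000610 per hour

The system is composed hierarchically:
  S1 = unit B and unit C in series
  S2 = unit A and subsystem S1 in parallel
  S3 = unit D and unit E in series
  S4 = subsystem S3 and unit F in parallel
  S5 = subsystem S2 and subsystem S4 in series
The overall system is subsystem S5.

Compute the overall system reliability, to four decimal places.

R(A) = exp(−0.0000323 × 4000) = 0.878798
R(B) = exp(−0.0000134 × 4000) = 0.947811
R(C) = exp(−0.00000406 × 4000) = 0.983891
R(D) = exp(−0.0000342 × 4000) = 0.872145
R(E) = exp(−0.0000354 × 4000) = 0.867968
R(F) = exp(−0.0000610 × 4000) = 0.783488
Series (B and C): 0.947811 × 0.983891 = 0.932543
Parallel (A and [0.932543]): 1 − (1 − 0.878798)(1 − 0.932543) = 0.991824
Series (D and E): 0.872145 × 0.867968 = 0.756994
Parallel ([0.756994] and F): 1 − (1 − 0.756994)(1 − 0.783488) = 0.947386
Series ([0.991824] and [0.947386]): 0.991824 × 0.947386 = 0.9396

0.9396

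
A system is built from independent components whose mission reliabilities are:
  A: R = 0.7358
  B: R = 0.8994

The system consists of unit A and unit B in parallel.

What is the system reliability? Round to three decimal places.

0.973

Parallel (A and B): 1 − (1 − 0.73580)(1 − 0.89940) = 0.973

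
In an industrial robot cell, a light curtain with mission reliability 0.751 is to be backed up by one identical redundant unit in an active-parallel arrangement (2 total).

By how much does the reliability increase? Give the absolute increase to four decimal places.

0.1870

R_before = 0.751
R_after = 1 − (1 − 0.751)^2 = 0.9380
ΔR = 0.9380 − 0.751 = 0.1870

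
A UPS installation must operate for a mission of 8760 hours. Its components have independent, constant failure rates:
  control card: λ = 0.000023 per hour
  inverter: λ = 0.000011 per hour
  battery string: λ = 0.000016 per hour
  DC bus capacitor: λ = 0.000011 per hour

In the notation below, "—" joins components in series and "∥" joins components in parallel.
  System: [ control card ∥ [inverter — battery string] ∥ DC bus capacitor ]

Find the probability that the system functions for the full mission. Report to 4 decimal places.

R(control card) = exp(−0.000023 × 8760) = 0.817520
R(inverter) = exp(−0.000011 × 8760) = 0.908137
R(battery string) = exp(−0.000016 × 8760) = 0.869219
R(DC bus capacitor) = exp(−0.000011 × 8760) = 0.908137
Series (inverter and battery string): 0.908137 × 0.869219 = 0.789370
Parallel (control card, [0.789370], and DC bus capacitor): 1 − (1 − 0.817520)(1 − 0.789370)(1 − 0.908137) = 0.9965

0.9965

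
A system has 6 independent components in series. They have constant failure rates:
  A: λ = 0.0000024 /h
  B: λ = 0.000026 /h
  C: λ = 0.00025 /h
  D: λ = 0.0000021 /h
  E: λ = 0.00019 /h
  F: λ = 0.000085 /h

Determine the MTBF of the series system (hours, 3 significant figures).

1800

Series of exponential components: λ_sys = Σ λ_i
λ_sys = 0.0000024 + 0.000026 + 0.00025 + 0.0000021 + 0.00019 + 0.000085 = 5.5550e-04 /h
MTBF = 1 / λ_sys = 1800 h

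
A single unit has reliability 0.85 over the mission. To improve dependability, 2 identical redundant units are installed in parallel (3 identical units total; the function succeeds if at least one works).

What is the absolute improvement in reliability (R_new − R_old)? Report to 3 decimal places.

0.147

R_before = 0.85
R_after = 1 − (1 − 0.85)^3 = 0.997
ΔR = 0.997 − 0.85 = 0.147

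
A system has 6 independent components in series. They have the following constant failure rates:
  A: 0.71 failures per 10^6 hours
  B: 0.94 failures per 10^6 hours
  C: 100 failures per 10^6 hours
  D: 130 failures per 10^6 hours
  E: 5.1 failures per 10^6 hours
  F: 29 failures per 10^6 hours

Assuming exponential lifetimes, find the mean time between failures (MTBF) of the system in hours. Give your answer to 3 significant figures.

3760

Series of exponential components: λ_sys = Σ λ_i
λ_sys = 0.00000071 + 0.00000094 + 0.00010 + 0.00013 + 0.0000051 + 0.000029 = 2.6575e-04 /h
MTBF = 1 / λ_sys = 3760 h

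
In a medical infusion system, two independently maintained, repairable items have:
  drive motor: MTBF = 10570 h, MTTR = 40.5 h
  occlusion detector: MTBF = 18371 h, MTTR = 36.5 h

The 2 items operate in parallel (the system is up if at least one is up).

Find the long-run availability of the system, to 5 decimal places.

0.99999

A(drive motor) = MTBF/(MTBF+MTTR) = 10570/(10570+40.5) = 0.996183
A(occlusion detector) = MTBF/(MTBF+MTTR) = 18371/(18371+36.5) = 0.998017
Parallel availability: 1 − (1 − 0.996183)(1 − 0.998017) = 0.99999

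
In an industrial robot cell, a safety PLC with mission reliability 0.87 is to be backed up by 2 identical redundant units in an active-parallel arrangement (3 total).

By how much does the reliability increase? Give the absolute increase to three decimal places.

R_before = 0.87
R_after = 1 − (1 − 0.87)^3 = 0.998
ΔR = 0.998 − 0.87 = 0.128

0.128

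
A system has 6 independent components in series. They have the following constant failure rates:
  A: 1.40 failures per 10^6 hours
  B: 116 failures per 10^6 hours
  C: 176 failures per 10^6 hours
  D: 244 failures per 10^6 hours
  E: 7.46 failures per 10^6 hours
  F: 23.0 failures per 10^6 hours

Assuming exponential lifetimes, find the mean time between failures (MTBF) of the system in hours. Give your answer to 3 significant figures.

1760

Series of exponential components: λ_sys = Σ λ_i
λ_sys = 0.00000140 + 0.000116 + 0.000176 + 0.000244 + 0.00000746 + 0.0000230 = 5.6786e-04 /h
MTBF = 1 / λ_sys = 1760 h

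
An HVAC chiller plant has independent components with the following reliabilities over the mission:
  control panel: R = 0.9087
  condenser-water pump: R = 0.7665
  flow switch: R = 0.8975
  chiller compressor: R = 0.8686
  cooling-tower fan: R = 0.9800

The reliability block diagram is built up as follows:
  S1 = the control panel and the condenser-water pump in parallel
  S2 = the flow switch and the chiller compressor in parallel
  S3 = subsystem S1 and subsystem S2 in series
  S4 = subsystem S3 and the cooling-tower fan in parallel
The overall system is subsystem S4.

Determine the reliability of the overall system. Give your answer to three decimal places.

Parallel (control panel and condenser-water pump): 1 − (1 − 0.90870)(1 − 0.76650) = 0.97868
Parallel (flow switch and chiller compressor): 1 − (1 − 0.89750)(1 − 0.86860) = 0.98653
Series ([0.97868] and [0.98653]): 0.97868 × 0.98653 = 0.96550
Parallel ([0.96550] and cooling-tower fan): 1 − (1 − 0.96550)(1 − 0.98000) = 0.999

0.999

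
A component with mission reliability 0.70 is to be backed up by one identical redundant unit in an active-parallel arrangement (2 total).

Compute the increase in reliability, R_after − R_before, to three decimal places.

0.210

R_before = 0.70
R_after = 1 − (1 − 0.70)^2 = 0.910
ΔR = 0.910 − 0.70 = 0.210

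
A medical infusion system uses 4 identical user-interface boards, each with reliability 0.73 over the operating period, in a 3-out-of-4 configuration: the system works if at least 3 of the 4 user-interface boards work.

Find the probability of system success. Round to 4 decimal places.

0.7041

R = Σ_{i=3}^{4} C(4,i) p^i (1−p)^{4−i} with p = 0.73
C(4,3)·0.73^3·0.27^1 = 0.420138
C(4,4)·0.73^4·0.27^0 = 0.283982
Sum = 0.7041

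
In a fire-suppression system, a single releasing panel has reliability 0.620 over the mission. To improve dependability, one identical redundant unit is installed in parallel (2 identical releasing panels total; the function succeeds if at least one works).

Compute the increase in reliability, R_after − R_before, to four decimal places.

0.2356

R_before = 0.620
R_after = 1 − (1 − 0.620)^2 = 0.8556
ΔR = 0.8556 − 0.620 = 0.2356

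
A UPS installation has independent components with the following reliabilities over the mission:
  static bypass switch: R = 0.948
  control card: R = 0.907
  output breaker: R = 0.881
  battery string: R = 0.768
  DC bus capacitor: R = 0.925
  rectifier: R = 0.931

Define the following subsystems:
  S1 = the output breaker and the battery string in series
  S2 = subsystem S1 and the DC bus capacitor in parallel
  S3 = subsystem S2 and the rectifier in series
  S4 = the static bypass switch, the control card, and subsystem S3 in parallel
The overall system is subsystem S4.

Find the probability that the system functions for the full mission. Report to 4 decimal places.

Series (output breaker and battery string): 0.881000 × 0.768000 = 0.676608
Parallel ([0.676608] and DC bus capacitor): 1 − (1 − 0.676608)(1 − 0.925000) = 0.975746
Series ([0.975746] and rectifier): 0.975746 × 0.931000 = 0.908420
Parallel (static bypass switch, control card, and [0.908420]): 1 − (1 − 0.948000)(1 − 0.907000)(1 − 0.908420) = 0.9996

0.9996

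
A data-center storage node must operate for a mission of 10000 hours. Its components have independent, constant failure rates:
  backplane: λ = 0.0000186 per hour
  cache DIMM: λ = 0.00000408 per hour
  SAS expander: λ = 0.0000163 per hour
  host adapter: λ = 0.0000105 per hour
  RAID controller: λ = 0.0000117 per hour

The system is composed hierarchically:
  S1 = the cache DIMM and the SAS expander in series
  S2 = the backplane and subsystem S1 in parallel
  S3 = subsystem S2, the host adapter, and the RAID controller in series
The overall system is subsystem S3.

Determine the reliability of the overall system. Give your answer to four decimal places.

0.7759

R(backplane) = exp(−0.0000186 × 10000) = 0.830274
R(cache DIMM) = exp(−0.00000408 × 10000) = 0.960021
R(SAS expander) = exp(−0.0000163 × 10000) = 0.849591
R(host adapter) = exp(−0.0000105 × 10000) = 0.900325
R(RAID controller) = exp(−0.0000117 × 10000) = 0.889585
Series (cache DIMM and SAS expander): 0.960021 × 0.849591 = 0.815625
Parallel (backplane and [0.815625]): 1 − (1 − 0.830274)(1 − 0.815625) = 0.968707
Series ([0.968707], host adapter, and RAID controller): 0.968707 × 0.900325 × 0.889585 = 0.7759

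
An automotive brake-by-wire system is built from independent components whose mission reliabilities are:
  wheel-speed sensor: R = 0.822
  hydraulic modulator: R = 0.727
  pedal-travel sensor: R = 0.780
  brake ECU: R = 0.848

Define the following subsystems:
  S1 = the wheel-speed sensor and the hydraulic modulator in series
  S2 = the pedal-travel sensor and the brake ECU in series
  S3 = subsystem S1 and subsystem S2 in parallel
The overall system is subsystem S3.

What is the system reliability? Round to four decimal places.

Series (wheel-speed sensor and hydraulic modulator): 0.822000 × 0.727000 = 0.597594
Series (pedal-travel sensor and brake ECU): 0.780000 × 0.848000 = 0.661440
Parallel ([0.597594] and [0.661440]): 1 − (1 − 0.597594)(1 − 0.661440) = 0.8638

0.8638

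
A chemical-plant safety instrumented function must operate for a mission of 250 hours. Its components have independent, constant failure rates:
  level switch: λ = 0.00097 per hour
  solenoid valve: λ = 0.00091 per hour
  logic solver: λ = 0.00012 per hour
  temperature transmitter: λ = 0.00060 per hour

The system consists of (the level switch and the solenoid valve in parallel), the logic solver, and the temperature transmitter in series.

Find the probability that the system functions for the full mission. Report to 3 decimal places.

R(level switch) = exp(−0.00097 × 250) = 0.78466
R(solenoid valve) = exp(−0.00091 × 250) = 0.79652
R(logic solver) = exp(−0.00012 × 250) = 0.97045
R(temperature transmitter) = exp(−0.00060 × 250) = 0.86071
Parallel (level switch and solenoid valve): 1 − (1 − 0.78466)(1 − 0.79652) = 0.95618
Series ([0.95618], logic solver, and temperature transmitter): 0.95618 × 0.97045 × 0.86071 = 0.799

0.799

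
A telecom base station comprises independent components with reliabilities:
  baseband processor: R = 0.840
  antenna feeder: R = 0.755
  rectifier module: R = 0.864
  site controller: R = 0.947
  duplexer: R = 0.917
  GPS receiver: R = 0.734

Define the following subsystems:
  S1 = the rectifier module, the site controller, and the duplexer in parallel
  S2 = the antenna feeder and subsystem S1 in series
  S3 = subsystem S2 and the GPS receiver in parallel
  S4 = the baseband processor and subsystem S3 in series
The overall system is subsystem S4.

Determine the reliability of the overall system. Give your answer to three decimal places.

0.785

Parallel (rectifier module, site controller, and duplexer): 1 − (1 − 0.86400)(1 − 0.94700)(1 − 0.91700) = 0.99940
Series (antenna feeder and [0.99940]): 0.75500 × 0.99940 = 0.75455
Parallel ([0.75455] and GPS receiver): 1 − (1 − 0.75455)(1 − 0.73400) = 0.93471
Series (baseband processor and [0.93471]): 0.84000 × 0.93471 = 0.785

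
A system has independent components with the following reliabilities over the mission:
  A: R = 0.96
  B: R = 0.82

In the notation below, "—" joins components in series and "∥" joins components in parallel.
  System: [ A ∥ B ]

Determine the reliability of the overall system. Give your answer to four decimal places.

0.9928

Parallel (A and B): 1 − (1 − 0.960000)(1 − 0.820000) = 0.9928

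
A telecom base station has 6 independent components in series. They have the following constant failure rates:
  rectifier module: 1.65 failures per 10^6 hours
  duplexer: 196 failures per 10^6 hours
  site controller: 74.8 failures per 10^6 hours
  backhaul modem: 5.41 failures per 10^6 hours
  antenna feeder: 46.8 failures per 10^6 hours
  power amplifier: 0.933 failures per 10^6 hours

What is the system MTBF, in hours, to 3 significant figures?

3070

Series of exponential components: λ_sys = Σ λ_i
λ_sys = 0.00000165 + 0.000196 + 0.0000748 + 0.00000541 + 0.0000468 + 0.000000933 = 3.2559e-04 /h
MTBF = 1 / λ_sys = 3070 h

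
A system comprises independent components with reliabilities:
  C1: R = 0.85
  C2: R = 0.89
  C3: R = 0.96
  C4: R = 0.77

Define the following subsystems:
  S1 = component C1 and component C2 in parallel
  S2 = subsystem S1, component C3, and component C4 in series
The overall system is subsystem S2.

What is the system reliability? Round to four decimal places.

0.7270

Parallel (C1 and C2): 1 − (1 − 0.850000)(1 − 0.890000) = 0.983500
Series ([0.983500], C3, and C4): 0.983500 × 0.960000 × 0.770000 = 0.7270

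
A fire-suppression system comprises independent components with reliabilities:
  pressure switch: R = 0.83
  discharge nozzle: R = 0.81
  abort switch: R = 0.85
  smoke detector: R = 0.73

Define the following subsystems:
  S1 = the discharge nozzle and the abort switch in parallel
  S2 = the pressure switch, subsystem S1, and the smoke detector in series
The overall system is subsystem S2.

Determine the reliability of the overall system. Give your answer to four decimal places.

Parallel (discharge nozzle and abort switch): 1 − (1 − 0.810000)(1 − 0.850000) = 0.971500
Series (pressure switch, [0.971500], and smoke detector): 0.830000 × 0.971500 × 0.730000 = 0.5886

0.5886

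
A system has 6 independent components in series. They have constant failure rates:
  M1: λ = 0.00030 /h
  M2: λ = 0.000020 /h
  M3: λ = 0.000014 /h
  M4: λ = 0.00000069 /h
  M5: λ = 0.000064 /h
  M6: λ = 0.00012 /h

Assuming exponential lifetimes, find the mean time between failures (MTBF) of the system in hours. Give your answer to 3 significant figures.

Series of exponential components: λ_sys = Σ λ_i
λ_sys = 0.00030 + 0.000020 + 0.000014 + 0.00000069 + 0.000064 + 0.00012 = 5.1869e-04 /h
MTBF = 1 / λ_sys = 1930 h

1930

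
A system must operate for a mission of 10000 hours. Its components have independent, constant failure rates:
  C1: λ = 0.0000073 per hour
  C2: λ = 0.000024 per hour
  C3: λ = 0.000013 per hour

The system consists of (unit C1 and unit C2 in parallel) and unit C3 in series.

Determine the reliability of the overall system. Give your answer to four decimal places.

0.8649

R(C1) = exp(−0.0000073 × 10000) = 0.929601
R(C2) = exp(−0.000024 × 10000) = 0.786628
R(C3) = exp(−0.000013 × 10000) = 0.878095
Parallel (C1 and C2): 1 − (1 − 0.929601)(1 − 0.786628) = 0.984979
Series ([0.984979] and C3): 0.984979 × 0.878095 = 0.8649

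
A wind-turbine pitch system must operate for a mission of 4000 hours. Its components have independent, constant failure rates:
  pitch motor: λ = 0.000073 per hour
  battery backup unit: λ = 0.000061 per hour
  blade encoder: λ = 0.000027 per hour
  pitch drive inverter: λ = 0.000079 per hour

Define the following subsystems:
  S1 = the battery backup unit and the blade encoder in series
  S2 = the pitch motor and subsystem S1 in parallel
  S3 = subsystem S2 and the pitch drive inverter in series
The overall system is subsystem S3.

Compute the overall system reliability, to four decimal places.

0.6743

R(pitch motor) = exp(−0.000073 × 4000) = 0.746769
R(battery backup unit) = exp(−0.000061 × 4000) = 0.783488
R(blade encoder) = exp(−0.000027 × 4000) = 0.897628
R(pitch drive inverter) = exp(−0.000079 × 4000) = 0.729059
Series (battery backup unit and blade encoder): 0.783488 × 0.897628 = 0.703281
Parallel (pitch motor and [0.703281]): 1 − (1 − 0.746769)(1 − 0.703281) = 0.924862
Series ([0.924862] and pitch drive inverter): 0.924862 × 0.729059 = 0.6743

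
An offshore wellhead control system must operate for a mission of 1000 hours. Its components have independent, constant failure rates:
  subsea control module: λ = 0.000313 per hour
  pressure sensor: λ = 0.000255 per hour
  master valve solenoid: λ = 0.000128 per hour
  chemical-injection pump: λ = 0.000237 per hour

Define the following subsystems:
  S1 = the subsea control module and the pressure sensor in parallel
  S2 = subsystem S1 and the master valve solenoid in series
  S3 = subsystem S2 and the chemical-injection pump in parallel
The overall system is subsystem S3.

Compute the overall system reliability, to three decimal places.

R(subsea control module) = exp(−0.000313 × 1000) = 0.73125
R(pressure sensor) = exp(−0.000255 × 1000) = 0.77492
R(master valve solenoid) = exp(−0.000128 × 1000) = 0.87985
R(chemical-injection pump) = exp(−0.000237 × 1000) = 0.78899
Parallel (subsea control module and pressure sensor): 1 − (1 − 0.73125)(1 − 0.77492) = 0.93951
Series ([0.93951] and master valve solenoid): 0.93951 × 0.87985 = 0.82663
Parallel ([0.82663] and chemical-injection pump): 1 − (1 − 0.82663)(1 − 0.78899) = 0.963

0.963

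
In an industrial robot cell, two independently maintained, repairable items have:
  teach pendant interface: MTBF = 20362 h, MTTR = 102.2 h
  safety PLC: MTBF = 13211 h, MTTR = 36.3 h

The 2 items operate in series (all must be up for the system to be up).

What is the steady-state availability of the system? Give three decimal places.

A(teach pendant interface) = MTBF/(MTBF+MTTR) = 20362/(20362+102.2) = 0.995006
A(safety PLC) = MTBF/(MTBF+MTTR) = 13211/(13211+36.3) = 0.997260
Series availability: 0.995006 × 0.997260 = 0.992

0.992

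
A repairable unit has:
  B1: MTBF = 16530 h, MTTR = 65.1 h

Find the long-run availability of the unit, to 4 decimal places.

A(B1) = MTBF/(MTBF+MTTR) = 16530/(16530+65.1) = 0.9961

0.9961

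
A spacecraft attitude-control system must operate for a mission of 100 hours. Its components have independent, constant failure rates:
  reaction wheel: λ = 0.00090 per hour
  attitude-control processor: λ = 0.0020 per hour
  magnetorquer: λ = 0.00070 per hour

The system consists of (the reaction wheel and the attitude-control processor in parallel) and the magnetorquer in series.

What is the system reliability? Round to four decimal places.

R(reaction wheel) = exp(−0.00090 × 100) = 0.913931
R(attitude-control processor) = exp(−0.0020 × 100) = 0.818731
R(magnetorquer) = exp(−0.00070 × 100) = 0.932394
Parallel (reaction wheel and attitude-control processor): 1 − (1 − 0.913931)(1 − 0.818731) = 0.984398
Series ([0.984398] and magnetorquer): 0.984398 × 0.932394 = 0.9178

0.9178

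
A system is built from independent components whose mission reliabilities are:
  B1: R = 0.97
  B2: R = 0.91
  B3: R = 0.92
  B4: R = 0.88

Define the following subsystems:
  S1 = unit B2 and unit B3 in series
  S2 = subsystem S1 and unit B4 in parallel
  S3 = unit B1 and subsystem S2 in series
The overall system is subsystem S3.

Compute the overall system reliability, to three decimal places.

0.951

Series (B2 and B3): 0.91000 × 0.92000 = 0.83720
Parallel ([0.83720] and B4): 1 − (1 − 0.83720)(1 − 0.88000) = 0.98046
Series (B1 and [0.98046]): 0.97000 × 0.98046 = 0.951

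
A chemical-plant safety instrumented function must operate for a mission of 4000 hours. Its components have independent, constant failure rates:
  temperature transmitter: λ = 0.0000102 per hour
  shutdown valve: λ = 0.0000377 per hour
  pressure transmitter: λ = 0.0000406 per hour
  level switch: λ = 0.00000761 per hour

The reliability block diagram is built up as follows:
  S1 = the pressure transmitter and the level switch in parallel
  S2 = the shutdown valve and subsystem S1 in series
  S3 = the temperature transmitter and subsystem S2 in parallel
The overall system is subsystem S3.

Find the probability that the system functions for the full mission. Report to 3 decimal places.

0.994

R(temperature transmitter) = exp(−0.0000102 × 4000) = 0.96002
R(shutdown valve) = exp(−0.0000377 × 4000) = 0.86002
R(pressure transmitter) = exp(−0.0000406 × 4000) = 0.85010
R(level switch) = exp(−0.00000761 × 4000) = 0.97002
Parallel (pressure transmitter and level switch): 1 − (1 − 0.85010)(1 − 0.97002) = 0.99551
Series (shutdown valve and [0.99551]): 0.86002 × 0.99551 = 0.85616
Parallel (temperature transmitter and [0.85616]): 1 − (1 − 0.96002)(1 − 0.85616) = 0.994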